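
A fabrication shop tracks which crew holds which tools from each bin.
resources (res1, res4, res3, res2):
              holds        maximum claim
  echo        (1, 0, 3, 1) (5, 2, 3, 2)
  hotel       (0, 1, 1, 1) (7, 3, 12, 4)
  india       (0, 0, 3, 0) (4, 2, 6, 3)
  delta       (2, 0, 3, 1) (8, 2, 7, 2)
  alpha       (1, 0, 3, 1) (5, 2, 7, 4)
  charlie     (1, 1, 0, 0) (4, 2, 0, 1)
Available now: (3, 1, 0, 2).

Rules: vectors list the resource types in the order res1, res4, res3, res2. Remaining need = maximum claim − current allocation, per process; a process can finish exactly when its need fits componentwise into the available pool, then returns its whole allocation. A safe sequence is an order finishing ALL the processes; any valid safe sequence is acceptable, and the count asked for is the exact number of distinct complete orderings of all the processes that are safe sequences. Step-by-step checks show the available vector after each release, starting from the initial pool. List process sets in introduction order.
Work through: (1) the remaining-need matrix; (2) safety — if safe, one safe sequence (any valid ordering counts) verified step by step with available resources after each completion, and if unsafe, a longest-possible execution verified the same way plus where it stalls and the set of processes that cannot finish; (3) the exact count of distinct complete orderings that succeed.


(1) Need matrix, components ordered res1, res4, res3, res2:
  echo: (4, 2, 0, 1)
  hotel: (7, 2, 11, 3)
  india: (4, 2, 3, 3)
  delta: (6, 2, 4, 1)
  alpha: (4, 2, 4, 3)
  charlie: (3, 1, 0, 1)
(2) SAFE — a valid safe sequence is charlie, echo, india, alpha, delta, hotel.
Key observation: the first exact fit in this order is charlie — it needs (3, 1, 0, 1) with (3, 1, 0, 2) free, meeting a requested resource to the last unit.
Step-by-step check:
  pool = (3, 1, 0, 2)
  charlie: need (3, 1, 0, 1) fits (3, 1, 0, 2); releases (1, 1, 0, 0), pool now (4, 2, 0, 2)
  echo: need (4, 2, 0, 1) fits (4, 2, 0, 2); releases (1, 0, 3, 1), pool now (5, 2, 3, 3)
  india: need (4, 2, 3, 3) fits (5, 2, 3, 3); releases (0, 0, 3, 0), pool now (5, 2, 6, 3)
  alpha: need (4, 2, 4, 3) fits (5, 2, 6, 3); releases (1, 0, 3, 1), pool now (6, 2, 9, 4)
  delta: need (6, 2, 4, 1) fits (6, 2, 9, 4); releases (2, 0, 3, 1), pool now (8, 2, 12, 5)
  hotel: need (7, 2, 11, 3) fits (8, 2, 12, 5); releases (0, 1, 1, 1), pool now (8, 3, 13, 6)
(3) Precisely 1 of the possible complete orderings is a safe sequence.


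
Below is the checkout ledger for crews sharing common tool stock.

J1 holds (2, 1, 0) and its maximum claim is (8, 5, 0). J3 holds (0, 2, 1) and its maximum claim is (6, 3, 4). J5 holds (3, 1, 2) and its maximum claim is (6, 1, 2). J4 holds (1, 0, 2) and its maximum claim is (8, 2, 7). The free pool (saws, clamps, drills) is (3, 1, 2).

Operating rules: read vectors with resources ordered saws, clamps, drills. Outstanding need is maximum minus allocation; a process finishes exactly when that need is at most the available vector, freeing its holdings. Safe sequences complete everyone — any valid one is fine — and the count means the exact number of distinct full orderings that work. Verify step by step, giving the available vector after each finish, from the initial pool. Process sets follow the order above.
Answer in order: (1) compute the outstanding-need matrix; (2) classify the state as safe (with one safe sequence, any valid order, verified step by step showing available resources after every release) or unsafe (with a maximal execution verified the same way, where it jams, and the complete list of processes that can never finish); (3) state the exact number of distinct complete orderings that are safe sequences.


(1) Remaining need (order saws, clamps, drills):
  J1: (6, 4, 0)
  J3: (6, 1, 3)
  J5: (3, 0, 0)
  J4: (7, 2, 5)
(2) SAFE. One safe sequence: J5, J3, J1, J4.
Key observation: at J5 the run first touches a limit — (3, 0, 0) against (3, 1, 2), exact on a resource it actually requests.
Walking it through:
  pool = (3, 1, 2)
  J5: need (3, 0, 0) fits (3, 1, 2); releases (3, 1, 2), pool now (6, 2, 4)
  J3: need (6, 1, 3) fits (6, 2, 4); releases (0, 2, 1), pool now (6, 4, 5)
  J1: need (6, 4, 0) fits (6, 4, 5); releases (2, 1, 0), pool now (8, 5, 5)
  J4: need (7, 2, 5) fits (8, 5, 5); releases (1, 0, 2), pool now (9, 5, 7)
(3) The exact count: 1 of the possible complete orderings is a safe sequence.


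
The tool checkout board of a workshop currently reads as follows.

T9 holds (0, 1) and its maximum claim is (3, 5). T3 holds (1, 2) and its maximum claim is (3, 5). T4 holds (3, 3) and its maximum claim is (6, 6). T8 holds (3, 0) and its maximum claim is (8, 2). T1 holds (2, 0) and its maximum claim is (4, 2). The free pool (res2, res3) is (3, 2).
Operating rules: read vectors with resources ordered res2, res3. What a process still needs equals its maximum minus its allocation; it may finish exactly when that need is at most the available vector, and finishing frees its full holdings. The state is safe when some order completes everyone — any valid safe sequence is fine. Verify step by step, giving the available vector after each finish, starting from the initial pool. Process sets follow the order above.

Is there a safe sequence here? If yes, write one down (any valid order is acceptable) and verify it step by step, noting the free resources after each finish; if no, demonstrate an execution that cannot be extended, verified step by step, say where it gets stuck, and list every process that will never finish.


UNSAFE.
Key observation: T1, T8 can finish, but then (8, 2) is all there is, and the blocked group's res3 demands exceed it.
The run T1, T8 cannot be extended any further. Check, step by step:
  pool = (3, 2)
  run T1 (needs (2, 2), free (3, 2)); after release of (2, 0) the pool is (5, 2)
  run T8 (needs (5, 2), free (5, 2)); after release of (3, 0) the pool is (8, 2)
  T9 cannot run: need (3, 4) vs free (8, 2) (insufficient res3)
  T3 cannot run: need (2, 3) vs free (8, 2) (insufficient res3)
  T4 cannot run: need (3, 3) vs free (8, 2) (insufficient res3)
Never able to finish: T9, T3 and T4.


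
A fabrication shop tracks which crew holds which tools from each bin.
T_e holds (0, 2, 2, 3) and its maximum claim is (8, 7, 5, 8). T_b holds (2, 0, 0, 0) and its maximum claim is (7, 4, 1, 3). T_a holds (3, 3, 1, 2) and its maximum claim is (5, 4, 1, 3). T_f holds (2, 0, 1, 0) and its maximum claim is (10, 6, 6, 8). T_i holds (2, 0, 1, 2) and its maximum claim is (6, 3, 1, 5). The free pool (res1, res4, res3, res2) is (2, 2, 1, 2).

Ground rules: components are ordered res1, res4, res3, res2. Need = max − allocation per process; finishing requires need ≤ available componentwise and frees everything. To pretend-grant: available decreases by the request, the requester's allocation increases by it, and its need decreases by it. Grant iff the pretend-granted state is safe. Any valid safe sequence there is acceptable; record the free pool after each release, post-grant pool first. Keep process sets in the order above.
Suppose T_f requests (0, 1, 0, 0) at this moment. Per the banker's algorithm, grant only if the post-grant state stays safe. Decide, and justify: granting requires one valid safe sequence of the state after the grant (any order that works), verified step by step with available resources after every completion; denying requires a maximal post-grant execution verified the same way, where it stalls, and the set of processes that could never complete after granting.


DENY. Granting would leave the state unsafe.
Key observation: the pool after T_a, T_b, T_i is (9, 4, 3, 6); every surviving request exceeds it in res4, so progress ends there.
Pretend the grant happened; the run T_a, T_b, T_i goes as far as possible. Check, step by step:
  pool = (2, 1, 1, 2)
  T_a: need (2, 1, 0, 1) fits (2, 1, 1, 2); releases (3, 3, 1, 2), pool now (5, 4, 2, 4)
  T_b: need (5, 4, 1, 3) fits (5, 4, 2, 4); releases (2, 0, 0, 0), pool now (7, 4, 2, 4)
  T_i: need (4, 3, 0, 3) fits (7, 4, 2, 4); releases (2, 0, 1, 2), pool now (9, 4, 3, 6)
  T_e cannot run: need (8, 5, 3, 5) vs free (9, 4, 3, 6) (insufficient res4)
  T_f cannot run: need (8, 5, 5, 8) vs free (9, 4, 3, 6) (insufficient res4, res3 and res2)
Processes that could never finish after the grant: T_e and T_f.


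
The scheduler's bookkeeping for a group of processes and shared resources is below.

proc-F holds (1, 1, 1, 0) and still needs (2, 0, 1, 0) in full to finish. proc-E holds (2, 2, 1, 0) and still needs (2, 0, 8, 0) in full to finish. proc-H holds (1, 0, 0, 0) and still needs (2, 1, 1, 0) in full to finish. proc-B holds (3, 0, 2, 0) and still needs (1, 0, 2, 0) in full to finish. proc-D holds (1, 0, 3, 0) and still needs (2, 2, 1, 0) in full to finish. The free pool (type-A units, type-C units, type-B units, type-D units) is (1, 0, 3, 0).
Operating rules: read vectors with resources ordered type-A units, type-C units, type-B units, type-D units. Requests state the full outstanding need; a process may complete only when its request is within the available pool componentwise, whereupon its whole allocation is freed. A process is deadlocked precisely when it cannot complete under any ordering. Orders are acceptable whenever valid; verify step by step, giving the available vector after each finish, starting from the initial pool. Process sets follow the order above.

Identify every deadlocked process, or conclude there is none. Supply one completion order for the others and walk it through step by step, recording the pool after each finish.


The deadlocked set is proc-E and proc-D.
Key observation: after proc-B, proc-F, proc-H the pool peaks at (6, 1, 6, 0), and each blocked process is short somewhere: proc-E on type-B units; proc-D on type-C units.
The rest can finish in the order proc-B, proc-F, proc-H. Verifying each step:
  pool = (1, 0, 3, 0)
  run proc-B (needs (1, 0, 2, 0), free (1, 0, 3, 0)); after release of (3, 0, 2, 0) the pool is (4, 0, 5, 0)
  run proc-F (needs (2, 0, 1, 0), free (4, 0, 5, 0)); after release of (1, 1, 1, 0) the pool is (5, 1, 6, 0)
  run proc-H (needs (2, 1, 1, 0), free (5, 1, 6, 0)); after release of (1, 0, 0, 0) the pool is (6, 1, 6, 0)
The stuck group stays short no matter what:
  proc-E still needs (2, 0, 8, 0) but only (6, 1, 6, 0) is free — short on type-B units
  proc-D still needs (2, 2, 1, 0) but only (6, 1, 6, 0) is free — short on type-C units


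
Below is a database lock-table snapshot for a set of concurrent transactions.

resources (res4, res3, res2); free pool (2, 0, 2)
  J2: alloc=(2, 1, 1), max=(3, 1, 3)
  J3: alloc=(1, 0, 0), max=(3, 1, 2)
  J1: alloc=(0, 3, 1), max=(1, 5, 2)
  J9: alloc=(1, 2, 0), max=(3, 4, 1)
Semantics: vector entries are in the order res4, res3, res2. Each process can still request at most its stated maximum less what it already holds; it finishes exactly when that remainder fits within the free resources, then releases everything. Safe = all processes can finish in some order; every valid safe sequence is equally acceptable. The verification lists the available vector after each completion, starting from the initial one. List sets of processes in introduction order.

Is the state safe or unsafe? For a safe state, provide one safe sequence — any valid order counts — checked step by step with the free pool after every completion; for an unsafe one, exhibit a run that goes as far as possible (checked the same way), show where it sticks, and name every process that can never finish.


UNSAFE.
Key observation: once J2, J3 finish, the pool peaks at (5, 1, 3) — and every remaining process still needs more res3 than that.
A maximal execution: J2, J3 — then nothing else fits. Step-by-step check:
  pool = (2, 0, 2)
  J2: need (1, 0, 2) fits (2, 0, 2); releases (2, 1, 1), pool now (4, 1, 3)
  J3: need (2, 1, 2) fits (4, 1, 3); releases (1, 0, 0), pool now (5, 1, 3)
  J1 cannot run: need (1, 2, 1) vs free (5, 1, 3) (insufficient res3)
  J9 cannot run: need (2, 2, 1) vs free (5, 1, 3) (insufficient res3)
Permanently blocked: J1 and J9.


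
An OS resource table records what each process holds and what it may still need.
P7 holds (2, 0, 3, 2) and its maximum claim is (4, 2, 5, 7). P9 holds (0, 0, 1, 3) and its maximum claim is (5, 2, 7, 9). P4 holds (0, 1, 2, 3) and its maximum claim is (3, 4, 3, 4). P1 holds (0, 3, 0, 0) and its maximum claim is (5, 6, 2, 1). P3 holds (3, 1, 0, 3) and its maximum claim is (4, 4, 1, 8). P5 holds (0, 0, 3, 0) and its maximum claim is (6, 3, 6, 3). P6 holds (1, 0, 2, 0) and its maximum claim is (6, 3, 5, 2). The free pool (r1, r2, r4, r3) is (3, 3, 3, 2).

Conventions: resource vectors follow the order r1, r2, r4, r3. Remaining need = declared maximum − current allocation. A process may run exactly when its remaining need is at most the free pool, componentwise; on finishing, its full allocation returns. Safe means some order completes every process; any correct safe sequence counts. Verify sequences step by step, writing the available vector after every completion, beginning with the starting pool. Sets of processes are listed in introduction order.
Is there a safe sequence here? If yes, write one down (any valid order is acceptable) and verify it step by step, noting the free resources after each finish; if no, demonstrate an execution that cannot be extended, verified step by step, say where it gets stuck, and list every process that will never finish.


The state is SAFE; one workable sequence: P4, P7, P1, P9, P6, P3, P5.
Key observation: the first exact fit in this order is P4 — it needs (3, 3, 1, 1) with (3, 3, 3, 2) free, meeting a requested resource to the last unit.
Walking it through:
  pool = (3, 3, 3, 2)
  P4: need (3, 3, 1, 1) fits (3, 3, 3, 2); releases (0, 1, 2, 3), pool now (3, 4, 5, 5)
  P7: need (2, 2, 2, 5) fits (3, 4, 5, 5); releases (2, 0, 3, 2), pool now (5, 4, 8, 7)
  P1: need (5, 3, 2, 1) fits (5, 4, 8, 7); releases (0, 3, 0, 0), pool now (5, 7, 8, 7)
  P9: need (5, 2, 6, 6) fits (5, 7, 8, 7); releases (0, 0, 1, 3), pool now (5, 7, 9, 10)
  P6: need (5, 3, 3, 2) fits (5, 7, 9, 10); releases (1, 0, 2, 0), pool now (6, 7, 11, 10)
  P3: need (1, 3, 1, 5) fits (6, 7, 11, 10); releases (3, 1, 0, 3), pool now (9, 8, 11, 13)
  P5: need (6, 3, 3, 3) fits (9, 8, 11, 13); releases (0, 0, 3, 0), pool now (9, 8, 14, 13)


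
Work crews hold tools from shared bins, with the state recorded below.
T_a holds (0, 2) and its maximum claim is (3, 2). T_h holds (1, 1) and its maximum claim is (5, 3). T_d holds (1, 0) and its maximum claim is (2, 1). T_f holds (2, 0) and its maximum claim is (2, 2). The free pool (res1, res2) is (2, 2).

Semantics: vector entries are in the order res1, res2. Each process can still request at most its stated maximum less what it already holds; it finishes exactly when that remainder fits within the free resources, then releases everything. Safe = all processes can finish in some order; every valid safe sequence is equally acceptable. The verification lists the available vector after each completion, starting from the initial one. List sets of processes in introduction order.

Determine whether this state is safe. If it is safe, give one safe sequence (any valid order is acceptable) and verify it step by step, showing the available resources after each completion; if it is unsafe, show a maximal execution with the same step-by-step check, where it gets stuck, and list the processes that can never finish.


The state is SAFE; one workable sequence: T_d, T_a, T_f, T_h.
Key observation: the order's first zero-slack moment is T_a ((3, 0) needed, (3, 2) free — a requested resource with nothing to spare).
Verifying each step:
  pool = (2, 2)
  T_d needs (1, 1) <= (2, 2) -> finishes; pool += (1, 0) = (3, 2)
  T_a needs (3, 0) <= (3, 2) -> finishes; pool += (0, 2) = (3, 4)
  T_f needs (0, 2) <= (3, 4) -> finishes; pool += (2, 0) = (5, 4)
  T_h needs (4, 2) <= (5, 4) -> finishes; pool += (1, 1) = (6, 5)


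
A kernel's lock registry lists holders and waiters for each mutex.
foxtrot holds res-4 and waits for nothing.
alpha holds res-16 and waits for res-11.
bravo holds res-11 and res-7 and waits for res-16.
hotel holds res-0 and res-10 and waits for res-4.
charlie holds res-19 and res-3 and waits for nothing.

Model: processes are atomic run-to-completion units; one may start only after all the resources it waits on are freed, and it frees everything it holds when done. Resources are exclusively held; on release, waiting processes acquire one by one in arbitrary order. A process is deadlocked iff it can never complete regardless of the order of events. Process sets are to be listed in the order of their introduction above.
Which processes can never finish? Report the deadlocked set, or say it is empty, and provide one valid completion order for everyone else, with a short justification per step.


Deadlocked set: alpha and bravo.
Key observation: the knot is the closed ring of waits alpha -> bravo -> alpha; no other process is dragged down with it.
One completion order for the rest: charlie, foxtrot, hotel.
Walking it through:
  run charlie (it waits on nothing); releases res-19 and res-3
  run foxtrot (it waits on nothing); releases res-4
  run hotel (all its waits — res-4 — are resolved); releases res-0 and res-10


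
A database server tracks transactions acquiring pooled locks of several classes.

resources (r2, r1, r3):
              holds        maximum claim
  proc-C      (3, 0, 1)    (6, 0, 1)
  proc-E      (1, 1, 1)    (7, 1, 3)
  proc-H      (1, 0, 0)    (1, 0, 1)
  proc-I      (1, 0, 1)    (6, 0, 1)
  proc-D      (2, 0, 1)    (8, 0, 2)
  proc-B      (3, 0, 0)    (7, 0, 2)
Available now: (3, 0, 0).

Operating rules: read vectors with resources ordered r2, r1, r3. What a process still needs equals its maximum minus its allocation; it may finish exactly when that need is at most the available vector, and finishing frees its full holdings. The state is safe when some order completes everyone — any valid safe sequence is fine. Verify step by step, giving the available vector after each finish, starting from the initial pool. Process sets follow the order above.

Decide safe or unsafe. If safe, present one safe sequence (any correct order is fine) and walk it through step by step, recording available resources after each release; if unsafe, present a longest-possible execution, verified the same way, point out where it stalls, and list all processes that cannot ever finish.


SAFE — a valid safe sequence is proc-C, proc-H, proc-D, proc-B, proc-I, proc-E.
Key observation: reading the order forward, proc-C is the first process whose need (3, 0, 0) meets the free pool (3, 0, 0) exactly on a resource it requests.
Check, step by step:
  pool = (3, 0, 0)
  proc-C: need (3, 0, 0) fits (3, 0, 0); releases (3, 0, 1), pool now (6, 0, 1)
  proc-H: need (0, 0, 1) fits (6, 0, 1); releases (1, 0, 0), pool now (7, 0, 1)
  proc-D: need (6, 0, 1) fits (7, 0, 1); releases (2, 0, 1), pool now (9, 0, 2)
  proc-B: need (4, 0, 2) fits (9, 0, 2); releases (3, 0, 0), pool now (12, 0, 2)
  proc-I: need (5, 0, 0) fits (12, 0, 2); releases (1, 0, 1), pool now (13, 0, 3)
  proc-E: need (6, 0, 2) fits (13, 0, 3); releases (1, 1, 1), pool now (14, 1, 4)


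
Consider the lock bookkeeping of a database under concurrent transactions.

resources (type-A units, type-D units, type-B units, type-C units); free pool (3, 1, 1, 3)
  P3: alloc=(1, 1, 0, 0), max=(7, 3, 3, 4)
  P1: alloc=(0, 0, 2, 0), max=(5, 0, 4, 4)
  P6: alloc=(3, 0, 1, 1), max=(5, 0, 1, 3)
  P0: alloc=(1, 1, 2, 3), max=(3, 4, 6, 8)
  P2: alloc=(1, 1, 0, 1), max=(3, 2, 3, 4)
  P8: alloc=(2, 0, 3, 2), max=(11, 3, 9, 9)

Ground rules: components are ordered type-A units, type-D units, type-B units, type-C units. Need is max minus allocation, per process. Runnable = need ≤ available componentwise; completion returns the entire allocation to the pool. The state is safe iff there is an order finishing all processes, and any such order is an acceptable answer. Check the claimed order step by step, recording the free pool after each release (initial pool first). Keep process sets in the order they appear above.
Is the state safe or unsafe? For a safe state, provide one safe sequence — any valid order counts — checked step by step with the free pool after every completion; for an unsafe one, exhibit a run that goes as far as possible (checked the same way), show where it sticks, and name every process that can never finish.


SAFE. One safe sequence: P6, P1, P2, P3, P0, P8.
Key observation: the first exact fit in this order is P1 — it needs (5, 0, 2, 4) with (6, 1, 2, 4) free, meeting a requested resource to the last unit.
Verifying each step:
  pool = (3, 1, 1, 3)
  P6 needs (2, 0, 0, 2) <= (3, 1, 1, 3) -> finishes; pool += (3, 0, 1, 1) = (6, 1, 2, 4)
  P1 needs (5, 0, 2, 4) <= (6, 1, 2, 4) -> finishes; pool += (0, 0, 2, 0) = (6, 1, 4, 4)
  P2 needs (2, 1, 3, 3) <= (6, 1, 4, 4) -> finishes; pool += (1, 1, 0, 1) = (7, 2, 4, 5)
  P3 needs (6, 2, 3, 4) <= (7, 2, 4, 5) -> finishes; pool += (1, 1, 0, 0) = (8, 3, 4, 5)
  P0 needs (2, 3, 4, 5) <= (8, 3, 4, 5) -> finishes; pool += (1, 1, 2, 3) = (9, 4, 6, 8)
  P8 needs (9, 3, 6, 7) <= (9, 4, 6, 8) -> finishes; pool += (2, 0, 3, 2) = (11, 4, 9, 10)


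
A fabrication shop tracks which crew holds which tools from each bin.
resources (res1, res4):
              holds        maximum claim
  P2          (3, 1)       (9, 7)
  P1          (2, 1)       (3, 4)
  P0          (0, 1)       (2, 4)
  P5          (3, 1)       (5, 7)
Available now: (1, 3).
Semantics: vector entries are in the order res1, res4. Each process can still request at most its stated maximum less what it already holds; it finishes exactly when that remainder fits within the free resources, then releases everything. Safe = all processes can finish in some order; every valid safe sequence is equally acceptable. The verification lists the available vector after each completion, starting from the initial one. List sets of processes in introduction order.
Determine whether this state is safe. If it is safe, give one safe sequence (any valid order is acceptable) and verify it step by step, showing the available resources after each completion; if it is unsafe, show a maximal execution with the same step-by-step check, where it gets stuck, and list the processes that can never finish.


UNSAFE.
Key observation: the pool after P1, P0 is (3, 5); every surviving request exceeds it in res4, so progress ends there.
The run P1, P0 cannot be extended any further. Step-by-step check:
  pool = (1, 3)
  run P1 (needs (1, 3), free (1, 3)); after release of (2, 1) the pool is (3, 4)
  run P0 (needs (2, 3), free (3, 4)); after release of (0, 1) the pool is (3, 5)
  P2 cannot run: need (6, 6) vs free (3, 5) (insufficient res1 and res4)
  P5 cannot run: need (2, 6) vs free (3, 5) (insufficient res4)
Processes that can never finish: P2 and P5.


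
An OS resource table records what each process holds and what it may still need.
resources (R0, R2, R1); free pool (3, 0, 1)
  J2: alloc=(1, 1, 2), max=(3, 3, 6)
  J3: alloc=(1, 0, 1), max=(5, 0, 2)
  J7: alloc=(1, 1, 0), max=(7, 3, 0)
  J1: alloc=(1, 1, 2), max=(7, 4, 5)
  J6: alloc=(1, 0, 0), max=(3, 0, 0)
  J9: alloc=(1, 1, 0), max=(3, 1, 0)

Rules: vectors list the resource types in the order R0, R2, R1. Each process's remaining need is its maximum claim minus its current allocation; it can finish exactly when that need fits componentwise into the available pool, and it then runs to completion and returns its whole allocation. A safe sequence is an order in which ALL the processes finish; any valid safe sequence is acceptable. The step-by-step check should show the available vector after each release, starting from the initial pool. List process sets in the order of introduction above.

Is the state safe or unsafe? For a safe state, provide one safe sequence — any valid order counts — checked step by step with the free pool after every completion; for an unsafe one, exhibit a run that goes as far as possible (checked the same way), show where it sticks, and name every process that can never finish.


UNSAFE — no complete ordering exists.
Key observation: the wall is R2: completing J9, J3, J6 brings the pool only to (6, 1, 2), and all the rest need more.
Going as far as possible: J9, J3, J6; after that, nothing fits. Verifying each step:
  pool = (3, 0, 1)
  run J9 (needs (2, 0, 0), free (3, 0, 1)); after release of (1, 1, 0) the pool is (4, 1, 1)
  run J3 (needs (4, 0, 1), free (4, 1, 1)); after release of (1, 0, 1) the pool is (5, 1, 2)
  run J6 (needs (2, 0, 0), free (5, 1, 2)); after release of (1, 0, 0) the pool is (6, 1, 2)
  blocked: J2 wants (2, 2, 4), pool (6, 1, 2) — not enough R2 and R1
  blocked: J7 wants (6, 2, 0), pool (6, 1, 2) — not enough R2
  blocked: J1 wants (6, 3, 3), pool (6, 1, 2) — not enough R2 and R1
Permanently blocked: J2, J7 and J1.


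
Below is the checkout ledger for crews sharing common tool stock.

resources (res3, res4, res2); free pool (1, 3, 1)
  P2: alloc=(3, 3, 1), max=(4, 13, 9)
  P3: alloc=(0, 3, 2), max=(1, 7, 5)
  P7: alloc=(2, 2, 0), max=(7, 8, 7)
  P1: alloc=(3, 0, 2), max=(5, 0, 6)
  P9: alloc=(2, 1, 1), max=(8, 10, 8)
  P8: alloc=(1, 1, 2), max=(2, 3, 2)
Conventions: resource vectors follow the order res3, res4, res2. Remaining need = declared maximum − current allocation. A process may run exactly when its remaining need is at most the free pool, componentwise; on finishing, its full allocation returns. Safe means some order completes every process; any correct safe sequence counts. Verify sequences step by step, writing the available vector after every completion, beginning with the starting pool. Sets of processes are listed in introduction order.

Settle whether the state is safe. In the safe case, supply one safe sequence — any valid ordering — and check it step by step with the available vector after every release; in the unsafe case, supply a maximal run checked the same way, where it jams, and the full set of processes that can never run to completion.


The state is SAFE; one workable sequence: P8, P3, P1, P7, P9, P2.
Key observation: the order's first zero-slack moment is P8 ((1, 2, 0) needed, (1, 3, 1) free — a requested resource with nothing to spare).
Walking it through:
  pool = (1, 3, 1)
  P8 needs (1, 2, 0) <= (1, 3, 1) -> finishes; pool += (1, 1, 2) = (2, 4, 3)
  P3 needs (1, 4, 3) <= (2, 4, 3) -> finishes; pool += (0, 3, 2) = (2, 7, 5)
  P1 needs (2, 0, 4) <= (2, 7, 5) -> finishes; pool += (3, 0, 2) = (5, 7, 7)
  P7 needs (5, 6, 7) <= (5, 7, 7) -> finishes; pool += (2, 2, 0) = (7, 9, 7)
  P9 needs (6, 9, 7) <= (7, 9, 7) -> finishes; pool += (2, 1, 1) = (9, 10, 8)
  P2 needs (1, 10, 8) <= (9, 10, 8) -> finishes; pool += (3, 3, 1) = (12, 13, 9)


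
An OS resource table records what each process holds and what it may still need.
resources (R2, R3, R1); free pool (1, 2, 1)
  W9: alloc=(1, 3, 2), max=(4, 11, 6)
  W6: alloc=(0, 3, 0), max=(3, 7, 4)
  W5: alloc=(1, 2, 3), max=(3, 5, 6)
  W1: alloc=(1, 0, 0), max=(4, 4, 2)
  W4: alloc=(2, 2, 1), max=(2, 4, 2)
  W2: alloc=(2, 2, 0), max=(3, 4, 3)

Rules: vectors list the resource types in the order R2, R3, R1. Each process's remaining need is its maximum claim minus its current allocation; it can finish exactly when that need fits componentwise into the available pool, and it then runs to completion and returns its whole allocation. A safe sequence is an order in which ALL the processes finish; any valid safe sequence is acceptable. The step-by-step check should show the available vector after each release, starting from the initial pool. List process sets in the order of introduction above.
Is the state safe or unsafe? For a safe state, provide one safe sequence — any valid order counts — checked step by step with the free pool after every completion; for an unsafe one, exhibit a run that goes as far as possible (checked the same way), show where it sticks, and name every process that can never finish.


UNSAFE — no complete ordering exists.
Key observation: the pool after W4, W1 is (4, 4, 2); every surviving request exceeds it in R1, so progress ends there.
Going as far as possible: W4, W1; after that, nothing fits. Walking it through:
  pool = (1, 2, 1)
  W4 needs (0, 2, 1) <= (1, 2, 1) -> finishes; pool += (2, 2, 1) = (3, 4, 2)
  W1 needs (3, 4, 2) <= (3, 4, 2) -> finishes; pool += (1, 0, 0) = (4, 4, 2)
  blocked: W9 wants (3, 8, 4), pool (4, 4, 2) — not enough R3 and R1
  blocked: W6 wants (3, 4, 4), pool (4, 4, 2) — not enough R1
  blocked: W5 wants (2, 3, 3), pool (4, 4, 2) — not enough R1
  blocked: W2 wants (1, 2, 3), pool (4, 4, 2) — not enough R1
Processes that can never finish: W9, W6, W5 and W2.


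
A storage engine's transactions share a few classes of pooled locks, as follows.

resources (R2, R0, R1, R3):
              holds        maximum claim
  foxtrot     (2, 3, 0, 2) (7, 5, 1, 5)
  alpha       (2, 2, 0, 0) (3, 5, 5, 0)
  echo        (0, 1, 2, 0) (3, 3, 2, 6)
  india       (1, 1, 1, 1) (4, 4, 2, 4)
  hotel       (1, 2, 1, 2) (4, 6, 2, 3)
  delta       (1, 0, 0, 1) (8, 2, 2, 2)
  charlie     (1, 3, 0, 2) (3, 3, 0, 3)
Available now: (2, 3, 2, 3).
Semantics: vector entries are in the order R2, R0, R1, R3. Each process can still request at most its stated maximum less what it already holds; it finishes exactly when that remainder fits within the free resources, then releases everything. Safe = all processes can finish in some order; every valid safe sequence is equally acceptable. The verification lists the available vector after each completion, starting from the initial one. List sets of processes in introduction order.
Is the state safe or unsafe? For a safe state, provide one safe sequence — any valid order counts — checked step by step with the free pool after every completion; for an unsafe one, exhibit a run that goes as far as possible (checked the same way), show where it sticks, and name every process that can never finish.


SAFE — a valid safe sequence is charlie, hotel, india, echo, foxtrot, alpha, delta.
Key observation: charlie marks the first exact bind of the order: its need (2, 0, 0, 1) fits the free (2, 3, 2, 3) with zero slack on a requested resource.
Step-by-step check:
  pool = (2, 3, 2, 3)
  charlie: need (2, 0, 0, 1) fits (2, 3, 2, 3); releases (1, 3, 0, 2), pool now (3, 6, 2, 5)
  hotel: need (3, 4, 1, 1) fits (3, 6, 2, 5); releases (1, 2, 1, 2), pool now (4, 8, 3, 7)
  india: need (3, 3, 1, 3) fits (4, 8, 3, 7); releases (1, 1, 1, 1), pool now (5, 9, 4, 8)
  echo: need (3, 2, 0, 6) fits (5, 9, 4, 8); releases (0, 1, 2, 0), pool now (5, 10, 6, 8)
  foxtrot: need (5, 2, 1, 3) fits (5, 10, 6, 8); releases (2, 3, 0, 2), pool now (7, 13, 6, 10)
  alpha: need (1, 3, 5, 0) fits (7, 13, 6, 10); releases (2, 2, 0, 0), pool now (9, 15, 6, 10)
  delta: need (7, 2, 2, 1) fits (9, 15, 6, 10); releases (1, 0, 0, 1), pool now (10, 15, 6, 11)


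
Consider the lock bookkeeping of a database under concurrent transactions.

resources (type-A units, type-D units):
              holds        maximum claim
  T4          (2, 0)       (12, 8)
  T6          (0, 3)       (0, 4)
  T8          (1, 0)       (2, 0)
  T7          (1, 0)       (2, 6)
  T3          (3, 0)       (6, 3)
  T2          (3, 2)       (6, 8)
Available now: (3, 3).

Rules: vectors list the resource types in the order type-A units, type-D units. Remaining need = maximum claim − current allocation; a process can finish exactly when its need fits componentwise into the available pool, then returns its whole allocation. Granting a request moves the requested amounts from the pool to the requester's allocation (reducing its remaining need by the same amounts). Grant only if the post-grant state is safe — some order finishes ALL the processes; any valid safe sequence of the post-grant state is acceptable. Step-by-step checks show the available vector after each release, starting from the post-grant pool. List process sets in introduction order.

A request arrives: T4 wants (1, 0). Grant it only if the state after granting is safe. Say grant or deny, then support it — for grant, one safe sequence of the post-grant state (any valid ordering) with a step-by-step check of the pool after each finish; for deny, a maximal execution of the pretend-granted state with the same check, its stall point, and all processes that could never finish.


GRANT. The post-grant state is safe; one safe sequence: T6, T7, T3, T8, T2, T4.
Key observation: even at the reduced pool (2, 3), T6 fits immediately, so safety survives the grant.
Verifying the post-grant state step by step:
  pool = (2, 3)
  run T6 (needs (0, 1), free (2, 3)); after release of (0, 3) the pool is (2, 6)
  run T7 (needs (1, 6), free (2, 6)); after release of (1, 0) the pool is (3, 6)
  run T3 (needs (3, 3), free (3, 6)); after release of (3, 0) the pool is (6, 6)
  run T8 (needs (1, 0), free (6, 6)); after release of (1, 0) the pool is (7, 6)
  run T2 (needs (3, 6), free (7, 6)); after release of (3, 2) the pool is (10, 8)
  run T4 (needs (9, 8), free (10, 8)); after release of (3, 0) the pool is (13, 8)


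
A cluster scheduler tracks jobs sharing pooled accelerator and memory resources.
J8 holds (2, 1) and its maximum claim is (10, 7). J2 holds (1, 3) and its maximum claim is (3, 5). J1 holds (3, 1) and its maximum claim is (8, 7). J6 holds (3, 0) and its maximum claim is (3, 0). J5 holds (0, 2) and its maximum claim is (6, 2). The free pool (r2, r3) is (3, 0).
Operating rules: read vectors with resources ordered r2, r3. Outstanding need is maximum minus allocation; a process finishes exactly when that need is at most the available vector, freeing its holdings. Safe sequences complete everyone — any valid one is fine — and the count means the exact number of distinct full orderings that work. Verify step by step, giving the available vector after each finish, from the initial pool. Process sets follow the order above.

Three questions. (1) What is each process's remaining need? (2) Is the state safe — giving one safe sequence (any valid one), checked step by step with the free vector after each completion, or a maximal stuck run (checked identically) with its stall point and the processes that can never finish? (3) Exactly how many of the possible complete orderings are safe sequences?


(1) Remaining need (order r2, r3):
  J8: (8, 6)
  J2: (2, 2)
  J1: (5, 6)
  J6: (0, 0)
  J5: (6, 0)
(2) UNSAFE.
Key observation: once J6, J5, J2 finish, the pool peaks at (7, 5) — and every remaining process still needs more r3 than that.
A maximal execution: J6, J5, J2 — then nothing else fits. Verifying each step:
  pool = (3, 0)
  J6: need (0, 0) fits (3, 0); releases (3, 0), pool now (6, 0)
  J5: need (6, 0) fits (6, 0); releases (0, 2), pool now (6, 2)
  J2: need (2, 2) fits (6, 2); releases (1, 3), pool now (7, 5)
  J8 cannot run: need (8, 6) vs free (7, 5) (insufficient r2 and r3)
  J1 cannot run: need (5, 6) vs free (7, 5) (insufficient r3)
Never able to finish: J8 and J1.
(3) The exact count: 0 of the possible complete orderings are safe sequences.


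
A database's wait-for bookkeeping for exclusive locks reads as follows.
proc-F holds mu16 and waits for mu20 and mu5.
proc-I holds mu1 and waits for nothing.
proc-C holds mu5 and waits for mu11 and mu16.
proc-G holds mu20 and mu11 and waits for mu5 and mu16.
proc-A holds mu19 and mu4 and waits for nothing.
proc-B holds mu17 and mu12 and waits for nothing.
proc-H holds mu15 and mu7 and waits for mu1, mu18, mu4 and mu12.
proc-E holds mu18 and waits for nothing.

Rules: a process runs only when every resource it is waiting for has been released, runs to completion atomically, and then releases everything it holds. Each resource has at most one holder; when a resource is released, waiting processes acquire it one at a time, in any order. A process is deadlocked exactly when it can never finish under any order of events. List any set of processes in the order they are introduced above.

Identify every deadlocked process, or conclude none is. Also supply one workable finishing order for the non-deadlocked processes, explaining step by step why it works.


Deadlocked: proc-F, proc-C and proc-G.
Key observation: the knot is the closed ring of waits proc-F -> proc-C -> proc-F; proc-G is caught in further circular waits.
A valid finishing order for the others: proc-B, proc-E, proc-I, proc-A, proc-H.
Check, step by step:
  run proc-B (it waits on nothing); releases mu17 and mu12
  run proc-E (it waits on nothing); releases mu18
  run proc-I (it waits on nothing); releases mu1
  run proc-A (it waits on nothing); releases mu19 and mu4
  run proc-H (all its waits — mu1, mu18, mu4 and mu12 — are resolved); releases mu15 and mu7


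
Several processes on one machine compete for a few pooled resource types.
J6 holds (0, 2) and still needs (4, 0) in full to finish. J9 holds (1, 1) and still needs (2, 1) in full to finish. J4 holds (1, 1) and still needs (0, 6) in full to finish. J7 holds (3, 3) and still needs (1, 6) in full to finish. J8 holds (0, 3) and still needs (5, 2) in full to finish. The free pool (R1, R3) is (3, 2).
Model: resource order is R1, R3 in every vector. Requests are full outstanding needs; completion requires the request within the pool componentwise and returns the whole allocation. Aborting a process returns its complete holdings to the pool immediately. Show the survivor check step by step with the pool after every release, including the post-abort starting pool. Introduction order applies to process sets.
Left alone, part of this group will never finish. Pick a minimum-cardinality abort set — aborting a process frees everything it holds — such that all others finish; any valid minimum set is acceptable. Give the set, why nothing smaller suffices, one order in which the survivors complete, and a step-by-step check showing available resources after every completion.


Abort J4.
Key observation: the returned (1, 1) from J4 is what brings J8 — unrunnable before, under any order — into play at step 2.
Why nothing smaller works: aborting no one leaves the state deadlocked as given.
One survivor order: J9, J8, J6, J7. Check, step by step (post-abort pool first):
  pool = (4, 3)
  J9 needs (2, 1) <= (4, 3) -> finishes; pool += (1, 1) = (5, 4)
  J8 needs (5, 2) <= (5, 4) -> finishes; pool += (0, 3) = (5, 7)
  J6 needs (4, 0) <= (5, 7) -> finishes; pool += (0, 2) = (5, 9)
  J7 needs (1, 6) <= (5, 9) -> finishes; pool += (3, 3) = (8, 12)


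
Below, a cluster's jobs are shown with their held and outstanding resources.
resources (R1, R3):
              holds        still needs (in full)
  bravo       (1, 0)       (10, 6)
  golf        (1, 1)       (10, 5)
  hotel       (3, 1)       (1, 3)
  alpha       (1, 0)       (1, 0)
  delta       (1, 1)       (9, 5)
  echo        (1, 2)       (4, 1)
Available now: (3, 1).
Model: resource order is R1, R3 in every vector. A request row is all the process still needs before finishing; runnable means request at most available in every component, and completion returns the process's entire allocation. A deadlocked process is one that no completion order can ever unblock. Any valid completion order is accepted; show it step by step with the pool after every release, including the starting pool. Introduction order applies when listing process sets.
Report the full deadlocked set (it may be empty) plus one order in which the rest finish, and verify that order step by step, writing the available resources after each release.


Deadlocked set: bravo, golf and delta.
Key observation: no order helps: past alpha, echo, hotel, the free pool tops out at (8, 4), below what each blocked process needs in R1.
A valid finishing order for the others: alpha, echo, hotel. Walking it through:
  pool = (3, 1)
  alpha needs (1, 0) <= (3, 1) -> finishes; pool += (1, 0) = (4, 1)
  echo needs (4, 1) <= (4, 1) -> finishes; pool += (1, 2) = (5, 3)
  hotel needs (1, 3) <= (5, 3) -> finishes; pool += (3, 1) = (8, 4)
The stuck group stays short no matter what:
  blocked: bravo wants (10, 6), pool (8, 4) — not enough R1 and R3
  blocked: golf wants (10, 5), pool (8, 4) — not enough R1 and R3
  blocked: delta wants (9, 5), pool (8, 4) — not enough R1 and R3


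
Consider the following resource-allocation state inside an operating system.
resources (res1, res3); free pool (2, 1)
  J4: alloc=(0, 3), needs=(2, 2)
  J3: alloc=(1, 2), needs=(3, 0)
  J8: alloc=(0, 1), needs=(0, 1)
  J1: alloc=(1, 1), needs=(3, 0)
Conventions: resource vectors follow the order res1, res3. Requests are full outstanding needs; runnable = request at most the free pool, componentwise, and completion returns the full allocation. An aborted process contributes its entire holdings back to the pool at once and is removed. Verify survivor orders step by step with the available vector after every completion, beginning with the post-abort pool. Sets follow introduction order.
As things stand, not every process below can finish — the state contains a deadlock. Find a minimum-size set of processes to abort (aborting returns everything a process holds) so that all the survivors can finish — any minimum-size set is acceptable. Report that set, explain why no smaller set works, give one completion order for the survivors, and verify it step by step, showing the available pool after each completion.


The answer: abort J1.
Key observation: J3 had no path to completion before; after the abort of J1 ((1, 1) returned), step 3 is where it fits.
Minimality: the empty abort set fails — the state is deadlocked as it stands.
The survivors complete as J4, J8, J3. Verifying each step (starting from the post-abort pool):
  pool = (3, 2)
  J4: need (2, 2) fits (3, 2); releases (0, 3), pool now (3, 5)
  J8: need (0, 1) fits (3, 5); releases (0, 1), pool now (3, 6)
  J3: need (3, 0) fits (3, 6); releases (1, 2), pool now (4, 8)
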